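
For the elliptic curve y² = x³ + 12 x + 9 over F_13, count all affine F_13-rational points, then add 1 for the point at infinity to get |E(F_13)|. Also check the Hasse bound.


Affine points = {(0, 3), (0, 10), (1, 3), (1, 10), (4, 2), (4, 11), (5, 5), (5, 8), (9, 1), (9, 12), (11, 4), (11, 9), (12, 3), (12, 10)}; affine count = 14; |E(F_13)| = 15.

Discriminant check: Δ ∝ 4a³ + 27b² = 4·12³ + 27·9² = 4·1728 + 27·81 ≡ 12 (mod 13). Nonzero ⇒ E is nonsingular.
For each x ∈ F_13, compute rhs = x³ + 12·x + 9 mod 13, then count y ∈ F_13 with y² ≡ rhs.
  x = 0: rhs = 9, matching y values: 3, 10 (2 points).
  x = 1: rhs = 9, matching y values: 3, 10 (2 points).
  x = 2: rhs = 2, matching y values: none (0 points).
  x = 3: rhs = 7, matching y values: none (0 points).
  x = 4: rhs = 4, matching y values: 2, 11 (2 points).
  x = 5: rhs = 12, matching y values: 5, 8 (2 points).
  x = 6: rhs = 11, matching y values: none (0 points).
  x = 7: rhs = 7, matching y values: none (0 points).
  x = 8: rhs = 6, matching y values: none (0 points).
  x = 9: rhs = 1, matching y values: 1, 12 (2 points).
  x = 10: rhs = 11, matching y values: none (0 points).
  x = 11: rhs = 3, matching y values: 4, 9 (2 points).
  x = 12: rhs = 9, matching y values: 3, 10 (2 points).
Total affine count: 14.
Full point count |E(F_13)| = 14 + 1 = 15.
Hasse bound: |15 − (13+1)| = |1| = 1 ≤ 2√13 ≈ 7.2111 ✓.


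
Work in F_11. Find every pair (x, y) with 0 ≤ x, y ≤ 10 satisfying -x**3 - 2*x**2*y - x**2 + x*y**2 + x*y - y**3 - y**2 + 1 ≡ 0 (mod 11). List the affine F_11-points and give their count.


Affine F_11-points: {(0, 2), (1, 2), (2, 0), (3, 7), (3, 8), (3, 9), (5, 2), (5, 3), (5, 10)}; count = 9.

For each of the 121 pairs (x, y) ∈ F_11², evaluate f(x, y) mod 11. Record the zeros.
  x = 0: [0↦1, 1↦10, 2↦0, 3↦9, 4↦9, 5↦5, 6↦2, 7↦5, 8↦8, 9↦5, 10↦1]  zeros at y ∈ {2}
  x = 1: [0↦10, 1↦8, 2↦0, 3↦2, 4↦8, 5↦1, 6↦8, 7↦1, 8↦7, 9↦9, 10↦1]  zeros at y ∈ {2}
  x = 2: [0↦0, 1↦5, 2↦6, 3↦8, 4↦5, 5↦2, 6↦4, 7↦5, 8↦10, 9↦2, 10↦8]  zeros at y ∈ {0}
  x = 3: [0↦9, 1↦6, 2↦1, 3↦10, 4↦5, 5↦2, 6↦6, 7↦0, 8↦0, 9↦0, 10↦5]  zeros at y ∈ {7, 8, 9}
  x = 4: [0↦9, 1↦5, 2↦1, 3↦2, 4↦2, 5↦6, 6↦8, 7↦2, 8↦4, 9↦8, 10↦8]  zeros at y ∈ ∅
  x = 5: [0↦5, 1↦7, 2↦0, 3↦0, 4↦1, 5↦8, 6↦4, 7↦5, 8↦5, 9↦9, 10↦0]  zeros at y ∈ {2, 3, 10}
  x = 6: [0↦2, 1↦6, 2↦3, 3↦9, 4↦7, 5↦2, 6↦10, 7↦3, 8↦8, 9↦8, 10↦8]  zeros at y ∈ ∅
  x = 7: [0↦5, 1↦7, 2↦4, 3↦1, 4↦3, 5↦4, 6↦9, 7↦1, 8↦7, 9↦10, 10↦4]  zeros at y ∈ ∅
  x = 8: [0↦8, 1↦4, 2↦8, 3↦3, 4↦5, 5↦8, 6↦6, 7↦4, 8↦7, 9↦9, 10↦4]  zeros at y ∈ ∅
  x = 9: [0↦5, 1↦2, 2↦9, 3↦9, 4↦7, 5↦8, 6↦6, 7↦6, 8↦2, 9↦10, 10↦2]  zeros at y ∈ ∅
  x = 10: [0↦1, 1↦6, 2↦1, 3↦2, 4↦3, 5↦9, 6↦3, 7↦1, 8↦8, 9↦7, 10↦3]  zeros at y ∈ ∅
Collecting zeros: affine points = {(0, 2), (1, 2), (2, 0), (3, 7), (3, 8), (3, 9), (5, 2), (5, 3), (5, 10)}.
Total count |C(F_11)_aff| = 9.


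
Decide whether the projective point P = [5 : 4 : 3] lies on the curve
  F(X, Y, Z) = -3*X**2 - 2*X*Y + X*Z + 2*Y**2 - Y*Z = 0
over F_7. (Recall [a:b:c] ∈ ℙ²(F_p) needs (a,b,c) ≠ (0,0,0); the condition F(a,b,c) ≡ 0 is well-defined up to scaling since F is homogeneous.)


F(5,4,3) ≡ 4 (mod 7); P is NOT on the curve.

Evaluate F(5, 4, 3) term-by-term (mod 7).
  -3*X**2 ↦ -3·25·1·1 = -75
  -2*X*Y ↦ -2·5·4·1 = -40
  X*Z ↦ 1·5·1·3 = 15
  2*Y**2 ↦ 2·1·16·1 = 32
  -Y*Z ↦ -1·1·4·3 = -12
Sum: F(5, 4, 3) = (-75) + (-40) + (15) + (32) + (-12) = -80.
Reducing mod 7: -80 ≡ 4 (mod 7).
Since F(a, b, c) ≡ 4 ≠ 0 (mod 7), P does NOT lie on the curve.


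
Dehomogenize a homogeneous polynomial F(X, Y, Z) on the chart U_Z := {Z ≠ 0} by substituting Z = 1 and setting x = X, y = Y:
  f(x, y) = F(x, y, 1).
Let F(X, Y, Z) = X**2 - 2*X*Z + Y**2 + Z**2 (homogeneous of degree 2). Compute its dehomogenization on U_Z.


f(x, y) = x**2 - 2*x + y**2 + 1

On U_Z we set Z = 1. Each monomial c·X^i·Y^j·Z^k in F becomes c·x^i·y^j·1^k = c·x^i·y^j.
Substituting Z = 1: F(X, Y, 1) = x**2 - 2*x + y**2 + 1.
Note: deg(f) ≤ deg(F) = 2; strict inequality happens when F is divisible by Z (lost terms).


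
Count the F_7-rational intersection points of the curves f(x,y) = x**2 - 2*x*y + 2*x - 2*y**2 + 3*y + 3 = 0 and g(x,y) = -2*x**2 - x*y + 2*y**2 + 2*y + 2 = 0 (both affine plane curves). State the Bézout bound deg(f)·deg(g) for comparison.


Common zeros: ∅; count = 0; Bézout bound = 4.

deg(f) = 2, deg(g) = 2, so Bézout bound = 4.
Scan x ∈ F_7. For each x, list the y ∈ F_7 with f(x, y) ≡ 0 and those with g(x, y) ≡ 0 (mod 7); the common zeros in that column are the intersection.
  x = 0: f ≡ 0 at y ∈ ∅; g ≡ 0 at y ∈ {2, 4}; common: ∅.
  x = 1: f ≡ 0 at y ∈ {2}; g ≡ 0 at y ∈ {0, 3}; common: ∅.
  x = 2: f ≡ 0 at y ∈ ∅; g ≡ 0 at y ∈ ∅; common: ∅.
  x = 3: f ≡ 0 at y ∈ ∅; g ≡ 0 at y ∈ ∅; common: ∅.
  x = 4: f ≡ 0 at y ∈ ∅; g ≡ 0 at y ∈ ∅; common: ∅.
  x = 5: f ≡ 0 at y ∈ ∅; g ≡ 0 at y ∈ {1, 4}; common: ∅.
  x = 6: f ≡ 0 at y ∈ ∅; g ≡ 0 at y ∈ {0, 2}; common: ∅.
Collecting: common zeros = ∅, so the count is 0.
Comparison with the Bézout bound: 0 ≤ 4 = deg(f)·deg(g), as expected for curves with no common component (the affine F_7-count falls short of the bound because intersections may lie at infinity, over extension fields, or carry multiplicity).


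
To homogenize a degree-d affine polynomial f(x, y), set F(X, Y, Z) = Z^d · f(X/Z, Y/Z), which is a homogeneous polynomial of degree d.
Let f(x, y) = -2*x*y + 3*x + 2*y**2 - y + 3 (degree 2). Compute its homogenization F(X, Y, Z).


F(X, Y, Z) = -2*X*Y + 3*X*Z + 2*Y**2 - Y*Z + 3*Z**2

deg(f) = 2.
Substitute x = X/Z, y = Y/Z into f, then multiply by Z^2.
  monomial -2·x^1·y^1 ↦ -2·X^1·Y^1·Z^0.
  monomial 3·x^1·y^0 ↦ 3·X^1·Y^0·Z^1.
  monomial 2·x^0·y^2 ↦ 2·X^0·Y^2·Z^0.
  monomial -1·x^0·y^1 ↦ -1·X^0·Y^1·Z^1.
  monomial 3·x^0·y^0 ↦ 3·X^0·Y^0·Z^2.
Collecting: F(X, Y, Z) = -2*X*Y + 3*X*Z + 2*Y**2 - Y*Z + 3*Z**2.


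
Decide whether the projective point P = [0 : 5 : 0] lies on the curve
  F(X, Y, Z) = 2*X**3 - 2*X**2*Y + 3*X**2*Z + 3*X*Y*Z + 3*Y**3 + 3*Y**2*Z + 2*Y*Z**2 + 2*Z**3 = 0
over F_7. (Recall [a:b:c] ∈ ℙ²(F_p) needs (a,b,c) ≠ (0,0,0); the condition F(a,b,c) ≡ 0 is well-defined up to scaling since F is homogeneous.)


F(0,5,0) ≡ 4 (mod 7); P is NOT on the curve.

Evaluate F(0, 5, 0) term-by-term (mod 7).
  2*X**3 ↦ 2·0·1·1 = 0
  -2*X**2*Y ↦ -2·0·5·1 = 0
  3*X**2*Z ↦ 3·0·1·0 = 0
  3*X*Y*Z ↦ 3·0·5·0 = 0
  3*Y**3 ↦ 3·1·125·1 = 375
  3*Y**2*Z ↦ 3·1·25·0 = 0
  2*Y*Z**2 ↦ 2·1·5·0 = 0
  2*Z**3 ↦ 2·1·1·0 = 0
Sum: F(0, 5, 0) = (0) + (0) + (0) + (0) + (375) + (0) + (0) + (0) = 375.
Reducing mod 7: 375 ≡ 4 (mod 7).
Since F(a, b, c) ≡ 4 ≠ 0 (mod 7), P does NOT lie on the curve.


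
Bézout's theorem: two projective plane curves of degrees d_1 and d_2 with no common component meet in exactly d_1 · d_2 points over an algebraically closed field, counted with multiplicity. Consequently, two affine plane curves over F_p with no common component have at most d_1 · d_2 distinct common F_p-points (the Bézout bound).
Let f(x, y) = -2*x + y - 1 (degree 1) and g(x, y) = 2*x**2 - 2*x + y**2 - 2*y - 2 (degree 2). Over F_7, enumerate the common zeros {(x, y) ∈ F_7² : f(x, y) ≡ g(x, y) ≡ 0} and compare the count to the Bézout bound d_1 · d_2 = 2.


Common zeros: ∅; count = 0; Bézout bound = 2.

deg(f) = 1, deg(g) = 2, so Bézout bound = 2.
Scan x ∈ F_7. For each x, list the y ∈ F_7 with f(x, y) ≡ 0 and those with g(x, y) ≡ 0 (mod 7); the common zeros in that column are the intersection.
  x = 0: f ≡ 0 at y ∈ {1}; g ≡ 0 at y ∈ ∅; common: ∅.
  x = 1: f ≡ 0 at y ∈ {3}; g ≡ 0 at y ∈ ∅; common: ∅.
  x = 2: f ≡ 0 at y ∈ {5}; g ≡ 0 at y ∈ ∅; common: ∅.
  x = 3: f ≡ 0 at y ∈ {0}; g ≡ 0 at y ∈ ∅; common: ∅.
  x = 4: f ≡ 0 at y ∈ {2}; g ≡ 0 at y ∈ {1}; common: ∅.
  x = 5: f ≡ 0 at y ∈ {4}; g ≡ 0 at y ∈ ∅; common: ∅.
  x = 6: f ≡ 0 at y ∈ {6}; g ≡ 0 at y ∈ ∅; common: ∅.
Collecting: common zeros = ∅, so the count is 0.
Comparison with the Bézout bound: 0 ≤ 2 = deg(f)·deg(g), as expected for curves with no common component (the affine F_7-count falls short of the bound because intersections may lie at infinity, over extension fields, or carry multiplicity).


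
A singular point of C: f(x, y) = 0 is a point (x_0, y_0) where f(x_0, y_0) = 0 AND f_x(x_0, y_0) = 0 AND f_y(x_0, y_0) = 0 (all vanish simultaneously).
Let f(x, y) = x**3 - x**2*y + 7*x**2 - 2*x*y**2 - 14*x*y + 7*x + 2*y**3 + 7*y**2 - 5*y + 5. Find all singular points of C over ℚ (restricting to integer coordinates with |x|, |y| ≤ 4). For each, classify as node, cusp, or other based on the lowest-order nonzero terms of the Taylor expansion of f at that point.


Singular points: {(-3, -2)}; classification: cusp.

Compute partial derivatives:
  f_x = 3*x**2 - 2*x*y + 14*x - 2*y**2 - 14*y + 7.
  f_y = -x**2 - 4*x*y - 14*x + 6*y**2 + 14*y - 5.
Scan x_0 ∈ {−4, ..., 4}. For each x_0, f_y(x_0, y) is a polynomial in y; find its integer roots y ∈ {−4, ..., 4}, then test f_x and f at those candidates.
  x = -4: f_y(-4, y) = 6*y**2 + 30*y + 35; no integer root y with |y| ≤ 4.
  x = -3: f_y(-3, y) = 6*y**2 + 26*y + 28; vanishes at y ∈ {-2}. (-3, -2): f_x = 0, f = 0 — SINGULAR.
  x = -2: f_y(-2, y) = 6*y**2 + 22*y + 19; no integer root y with |y| ≤ 4.
  x = -1: f_y(-1, y) = 6*y**2 + 18*y + 8; no integer root y with |y| ≤ 4.
  x = 0: f_y(0, y) = 6*y**2 + 14*y - 5; no integer root y with |y| ≤ 4.
  x = 1: f_y(1, y) = 6*y**2 + 10*y - 20; no integer root y with |y| ≤ 4.
  x = 2: f_y(2, y) = 6*y**2 + 6*y - 37; no integer root y with |y| ≤ 4.
  x = 3: f_y(3, y) = 6*y**2 + 2*y - 56; no integer root y with |y| ≤ 4.
  x = 4: f_y(4, y) = 6*y**2 - 2*y - 77; no integer root y with |y| ≤ 4.
Only singular point on the grid: (-3, -2).
Classify: substitute x = -3 + u, y = -2 + v and expand: f = u**3 - u**2*v - 2*u*v**2 + 2*v**3 + v**2.
No constant or linear terms (consistent with a singular point). Quadratic part: v**2. Cubic part: u**3 - u**2*v - 2*u*v**2 + 2*v**3.
The quadratic part v**2 is a perfect square, so there is a single (double) tangent line v = 0, i.e. y = -2. Restricting the cubic part to that line (v = 0) leaves u**3 ≠ 0, so f is not divisible by v and the branch is v² ≈ -u**3 to lowest order — this is a cusp.
Classification: cusp.


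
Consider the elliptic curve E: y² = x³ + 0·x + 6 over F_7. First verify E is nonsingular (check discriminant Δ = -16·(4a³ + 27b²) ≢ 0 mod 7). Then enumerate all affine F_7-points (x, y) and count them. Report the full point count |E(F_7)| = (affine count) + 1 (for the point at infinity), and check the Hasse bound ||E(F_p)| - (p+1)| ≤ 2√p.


Affine points = {(1, 0), (2, 0), (4, 0)}; affine count = 3; |E(F_7)| = 4.

Discriminant check: Δ ∝ 4a³ + 27b² = 4·0³ + 27·6² = 4·0 + 27·36 ≡ 6 (mod 7). Nonzero ⇒ E is nonsingular.
For each x ∈ F_7, compute rhs = x³ + 0·x + 6 mod 7, then count y ∈ F_7 with y² ≡ rhs.
  x = 0: rhs = 6, matching y values: none (0 points).
  x = 1: rhs = 0, matching y values: 0 (1 points).
  x = 2: rhs = 0, matching y values: 0 (1 points).
  x = 3: rhs = 5, matching y values: none (0 points).
  x = 4: rhs = 0, matching y values: 0 (1 points).
  x = 5: rhs = 5, matching y values: none (0 points).
  x = 6: rhs = 5, matching y values: none (0 points).
Total affine count: 3.
Full point count |E(F_7)| = 3 + 1 = 4.
Hasse bound: |4 − (7+1)| = |-4| = 4 ≤ 2√7 ≈ 5.2915 ✓.


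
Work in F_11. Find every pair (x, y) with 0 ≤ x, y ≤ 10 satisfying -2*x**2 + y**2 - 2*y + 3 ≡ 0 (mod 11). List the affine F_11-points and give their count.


Affine F_11-points: {(0, 4), (0, 9), (1, 1), (3, 5), (3, 8), (5, 3), (5, 10), (6, 3), (6, 10), (8, 5), (8, 8), (10, 1)}; count = 12.

For each of the 121 pairs (x, y) ∈ F_11², evaluate f(x, y) mod 11. Record the zeros.
  x = 0: [0↦3, 1↦2, 2↦3, 3↦6, 4↦0, 5↦7, 6↦5, 7↦5, 8↦7, 9↦0, 10↦6]  zeros at y ∈ {4, 9}
  x = 1: [0↦1, 1↦0, 2↦1, 3↦4, 4↦9, 5↦5, 6↦3, 7↦3, 8↦5, 9↦9, 10↦4]  zeros at y ∈ {1}
  x = 2: [0↦6, 1↦5, 2↦6, 3↦9, 4↦3, 5↦10, 6↦8, 7↦8, 8↦10, 9↦3, 10↦9]  zeros at y ∈ ∅
  x = 3: [0↦7, 1↦6, 2↦7, 3↦10, 4↦4, 5↦0, 6↦9, 7↦9, 8↦0, 9↦4, 10↦10]  zeros at y ∈ {5, 8}
  x = 4: [0↦4, 1↦3, 2↦4, 3↦7, 4↦1, 5↦8, 6↦6, 7↦6, 8↦8, 9↦1, 10↦7]  zeros at y ∈ ∅
  x = 5: [0↦8, 1↦7, 2↦8, 3↦0, 4↦5, 5↦1, 6↦10, 7↦10, 8↦1, 9↦5, 10↦0]  zeros at y ∈ {3, 10}
  x = 6: [0↦8, 1↦7, 2↦8, 3↦0, 4↦5, 5↦1, 6↦10, 7↦10, 8↦1, 9↦5, 10↦0]  zeros at y ∈ {3, 10}
  x = 7: [0↦4, 1↦3, 2↦4, 3↦7, 4↦1, 5↦8, 6↦6, 7↦6, 8↦8, 9↦1, 10↦7]  zeros at y ∈ ∅
  x = 8: [0↦7, 1↦6, 2↦7, 3↦10, 4↦4, 5↦0, 6↦9, 7↦9, 8↦0, 9↦4, 10↦10]  zeros at y ∈ {5, 8}
  x = 9: [0↦6, 1↦5, 2↦6, 3↦9, 4↦3, 5↦10, 6↦8, 7↦8, 8↦10, 9↦3, 10↦9]  zeros at y ∈ ∅
  x = 10: [0↦1, 1↦0, 2↦1, 3↦4, 4↦9, 5↦5, 6↦3, 7↦3, 8↦5, 9↦9, 10↦4]  zeros at y ∈ {1}
Collecting zeros: affine points = {(0, 4), (0, 9), (1, 1), (3, 5), (3, 8), (5, 3), (5, 10), (6, 3), (6, 10), (8, 5), (8, 8), (10, 1)}.
Total count |C(F_11)_aff| = 12.


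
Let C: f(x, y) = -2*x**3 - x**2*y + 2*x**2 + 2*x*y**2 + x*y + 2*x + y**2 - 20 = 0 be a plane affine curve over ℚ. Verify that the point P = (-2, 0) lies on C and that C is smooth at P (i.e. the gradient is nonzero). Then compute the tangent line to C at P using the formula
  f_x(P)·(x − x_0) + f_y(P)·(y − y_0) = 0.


Tangent line at P: -30*x - 6*y - 60 = 0.

Step 1: f(-2, 0) = 0, so P lies on C.
Step 2: partial derivatives
  f_x(x, y) = -6*x**2 - 2*x*y + 4*x + 2*y**2 + y + 2, f_y(x, y) = -x**2 + 4*x*y + x + 2*y.
  f_x(P) = -30, f_y(P) = -6 (gradient nonzero, so P is smooth).
Step 3: tangent line at P: -30·(x − -2) + -6·(y − 0) = 0.
Expanding: -30*x - 6*y - 60 = 0.


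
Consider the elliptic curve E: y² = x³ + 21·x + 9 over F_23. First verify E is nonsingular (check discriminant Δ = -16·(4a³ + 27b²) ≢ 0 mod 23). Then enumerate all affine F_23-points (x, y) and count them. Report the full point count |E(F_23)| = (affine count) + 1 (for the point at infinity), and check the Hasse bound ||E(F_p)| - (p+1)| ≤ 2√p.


Affine points = {(0, 3), (0, 20), (1, 10), (1, 13), (2, 6), (2, 17), (5, 3), (5, 20), (6, 11), (6, 12), (7, 4), (7, 19), (10, 0), (13, 8), (13, 15), (16, 5), (16, 18), (17, 9), (17, 14), (18, 3), (18, 20)}; affine count = 21; |E(F_23)| = 22.

Discriminant check: Δ ∝ 4a³ + 27b² = 4·21³ + 27·9² = 4·9261 + 27·81 ≡ 16 (mod 23). Nonzero ⇒ E is nonsingular.
For each x ∈ F_23, compute rhs = x³ + 21·x + 9 mod 23, then count y ∈ F_23 with y² ≡ rhs.
  x = 0: rhs = 9, matching y values: 3, 20 (2 points).
  x = 1: rhs = 8, matching y values: 10, 13 (2 points).
  x = 2: rhs = 13, matching y values: 6, 17 (2 points).
  x = 3: rhs = 7, matching y values: none (0 points).
  x = 4: rhs = 19, matching y values: none (0 points).
  x = 5: rhs = 9, matching y values: 3, 20 (2 points).
  x = 6: rhs = 6, matching y values: 11, 12 (2 points).
  x = 7: rhs = 16, matching y values: 4, 19 (2 points).
  x = 8: rhs = 22, matching y values: none (0 points).
  x = 9: rhs = 7, matching y values: none (0 points).
  x = 10: rhs = 0, matching y values: 0 (1 points).
  x = 11: rhs = 7, matching y values: none (0 points).
  x = 12: rhs = 11, matching y values: none (0 points).
  x = 13: rhs = 18, matching y values: 8, 15 (2 points).
  x = 14: rhs = 11, matching y values: none (0 points).
  x = 15: rhs = 19, matching y values: none (0 points).
  x = 16: rhs = 2, matching y values: 5, 18 (2 points).
  x = 17: rhs = 12, matching y values: 9, 14 (2 points).
  x = 18: rhs = 9, matching y values: 3, 20 (2 points).
  x = 19: rhs = 22, matching y values: none (0 points).
  x = 20: rhs = 11, matching y values: none (0 points).
  x = 21: rhs = 5, matching y values: none (0 points).
  x = 22: rhs = 10, matching y values: none (0 points).
Total affine count: 21.
Full point count |E(F_23)| = 21 + 1 = 22.
Hasse bound: |22 − (23+1)| = |-2| = 2 ≤ 2√23 ≈ 9.5917 ✓.


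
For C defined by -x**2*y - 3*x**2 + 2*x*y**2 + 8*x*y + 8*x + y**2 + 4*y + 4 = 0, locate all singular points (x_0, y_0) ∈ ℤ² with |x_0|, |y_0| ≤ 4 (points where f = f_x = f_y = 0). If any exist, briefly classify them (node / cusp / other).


Singular points: {(0, -2)}; classification: node.

Compute partial derivatives:
  f_x = -2*x*y - 6*x + 2*y**2 + 8*y + 8.
  f_y = -x**2 + 4*x*y + 8*x + 2*y + 4.
Scan x_0 ∈ {−4, ..., 4}. For each x_0, f_y(x_0, y) is a polynomial in y; find its integer roots y ∈ {−4, ..., 4}, then test f_x and f at those candidates.
  x = -4: f_y(-4, y) = -14*y - 44; no integer root y with |y| ≤ 4.
  x = -3: f_y(-3, y) = -10*y - 29; no integer root y with |y| ≤ 4.
  x = -2: f_y(-2, y) = -6*y - 16; no integer root y with |y| ≤ 4.
  x = -1: f_y(-1, y) = -2*y - 5; no integer root y with |y| ≤ 4.
  x = 0: f_y(0, y) = 2*y + 4; vanishes at y ∈ {-2}. (0, -2): f_x = 0, f = 0 — SINGULAR.
  x = 1: f_y(1, y) = 6*y + 11; no integer root y with |y| ≤ 4.
  x = 2: f_y(2, y) = 10*y + 16; no integer root y with |y| ≤ 4.
  x = 3: f_y(3, y) = 14*y + 19; no integer root y with |y| ≤ 4.
  x = 4: f_y(4, y) = 18*y + 20; no integer root y with |y| ≤ 4.
Only singular point on the grid: (0, -2).
Classify: substitute x = 0 + u, y = -2 + v and expand: f = -u**2*v - u**2 + 2*u*v**2 + v**2.
No constant or linear terms (consistent with a singular point). Quadratic part: -u**2 + v**2. Cubic part: -u**2*v + 2*u*v**2.
The quadratic part v**2 - u**2 = (v − u)(v + u) splits into two distinct linear factors, so there are two distinct tangent lines y − -2 = ±(x − 0) — this is a node (ordinary double point).
Classification: node.


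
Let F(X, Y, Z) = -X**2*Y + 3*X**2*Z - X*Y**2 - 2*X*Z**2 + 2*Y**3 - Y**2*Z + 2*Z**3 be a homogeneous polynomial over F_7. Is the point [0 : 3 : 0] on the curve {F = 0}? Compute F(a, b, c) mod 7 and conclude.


F(0,3,0) ≡ 5 (mod 7); P is NOT on the curve.

Evaluate F(0, 3, 0) term-by-term (mod 7).
  -X**2*Y ↦ -1·0·3·1 = 0
  3*X**2*Z ↦ 3·0·1·0 = 0
  -X*Y**2 ↦ -1·0·9·1 = 0
  -2*X*Z**2 ↦ -2·0·1·0 = 0
  2*Y**3 ↦ 2·1·27·1 = 54
  -Y**2*Z ↦ -1·1·9·0 = 0
  2*Z**3 ↦ 2·1·1·0 = 0
Sum: F(0, 3, 0) = (0) + (0) + (0) + (0) + (54) + (0) + (0) = 54.
Reducing mod 7: 54 ≡ 5 (mod 7).
Since F(a, b, c) ≡ 5 ≠ 0 (mod 7), P does NOT lie on the curve.


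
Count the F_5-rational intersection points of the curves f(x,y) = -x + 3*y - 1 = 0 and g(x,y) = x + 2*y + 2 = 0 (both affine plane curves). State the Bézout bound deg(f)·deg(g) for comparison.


Common zeros: ∅; count = 0; Bézout bound = 1.

deg(f) = 1, deg(g) = 1, so Bézout bound = 1.
Scan x ∈ F_5. For each x, list the y ∈ F_5 with f(x, y) ≡ 0 and those with g(x, y) ≡ 0 (mod 5); the common zeros in that column are the intersection.
  x = 0: f ≡ 0 at y ∈ {2}; g ≡ 0 at y ∈ {4}; common: ∅.
  x = 1: f ≡ 0 at y ∈ {4}; g ≡ 0 at y ∈ {1}; common: ∅.
  x = 2: f ≡ 0 at y ∈ {1}; g ≡ 0 at y ∈ {3}; common: ∅.
  x = 3: f ≡ 0 at y ∈ {3}; g ≡ 0 at y ∈ {0}; common: ∅.
  x = 4: f ≡ 0 at y ∈ {0}; g ≡ 0 at y ∈ {2}; common: ∅.
Collecting: common zeros = ∅, so the count is 0.
Comparison with the Bézout bound: 0 ≤ 1 = deg(f)·deg(g), as expected for curves with no common component (the affine F_5-count falls short of the bound because intersections may lie at infinity, over extension fields, or carry multiplicity).


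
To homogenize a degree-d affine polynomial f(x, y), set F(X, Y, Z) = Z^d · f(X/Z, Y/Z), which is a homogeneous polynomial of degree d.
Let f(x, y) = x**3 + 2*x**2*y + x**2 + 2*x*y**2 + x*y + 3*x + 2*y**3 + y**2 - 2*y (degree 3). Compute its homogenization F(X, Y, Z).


F(X, Y, Z) = X**3 + 2*X**2*Y + X**2*Z + 2*X*Y**2 + X*Y*Z + 3*X*Z**2 + 2*Y**3 + Y**2*Z - 2*Y*Z**2

deg(f) = 3.
Substitute x = X/Z, y = Y/Z into f, then multiply by Z^3.
  monomial 1·x^3·y^0 ↦ 1·X^3·Y^0·Z^0.
  monomial 2·x^2·y^1 ↦ 2·X^2·Y^1·Z^0.
  monomial 1·x^2·y^0 ↦ 1·X^2·Y^0·Z^1.
  monomial 2·x^1·y^2 ↦ 2·X^1·Y^2·Z^0.
  monomial 1·x^1·y^1 ↦ 1·X^1·Y^1·Z^1.
  monomial 3·x^1·y^0 ↦ 3·X^1·Y^0·Z^2.
  monomial 2·x^0·y^3 ↦ 2·X^0·Y^3·Z^0.
  monomial 1·x^0·y^2 ↦ 1·X^0·Y^2·Z^1.
  monomial -2·x^0·y^1 ↦ -2·X^0·Y^1·Z^2.
Collecting: F(X, Y, Z) = X**3 + 2*X**2*Y + X**2*Z + 2*X*Y**2 + X*Y*Z + 3*X*Z**2 + 2*Y**3 + Y**2*Z - 2*Y*Z**2.


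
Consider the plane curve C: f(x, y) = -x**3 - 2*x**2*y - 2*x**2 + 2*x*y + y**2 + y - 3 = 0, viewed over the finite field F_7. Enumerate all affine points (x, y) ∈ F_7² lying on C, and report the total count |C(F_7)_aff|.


Affine F_7-points: {(1, 2), (1, 4), (2, 1), (2, 2), (4, 4), (4, 5), (5, 2), (6, 4), (6, 6)}; count = 9.

For each of the 49 pairs (x, y) ∈ F_7², evaluate f(x, y) mod 7. Record the zeros.
  x = 0: [0↦4, 1↦6, 2↦3, 3↦2, 4↦3, 5↦6, 6↦4]  zeros at y ∈ ∅
  x = 1: [0↦1, 1↦3, 2↦0, 3↦6, 4↦0, 5↦3, 6↦1]  zeros at y ∈ {2, 4}
  x = 2: [0↦2, 1↦0, 2↦0, 3↦2, 4↦6, 5↦5, 6↦6]  zeros at y ∈ {1, 2}
  x = 3: [0↦1, 1↦5, 2↦4, 3↦5, 4↦1, 5↦6, 6↦6]  zeros at y ∈ ∅
  x = 4: [0↦6, 1↦5, 2↦6, 3↦2, 4↦0, 5↦0, 6↦2]  zeros at y ∈ {4, 5}
  x = 5: [0↦4, 1↦1, 2↦0, 3↦1, 4↦4, 5↦2, 6↦2]  zeros at y ∈ {2}
  x = 6: [0↦3, 1↦1, 2↦1, 3↦3, 4↦0, 5↦6, 6↦0]  zeros at y ∈ {4, 6}
Collecting zeros: affine points = {(1, 2), (1, 4), (2, 1), (2, 2), (4, 4), (4, 5), (5, 2), (6, 4), (6, 6)}.
Total count |C(F_7)_aff| = 9.


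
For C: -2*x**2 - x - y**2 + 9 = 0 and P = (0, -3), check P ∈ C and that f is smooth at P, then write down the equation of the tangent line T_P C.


Tangent line at P: -x + 6*y + 18 = 0.

Step 1: f(0, -3) = 0, so P lies on C.
Step 2: partial derivatives
  f_x(x, y) = -4*x - 1, f_y(x, y) = -2*y.
  f_x(P) = -1, f_y(P) = 6 (gradient nonzero, so P is smooth).
Step 3: tangent line at P: -1·(x − 0) + 6·(y − -3) = 0.
Expanding: -x + 6*y + 18 = 0.


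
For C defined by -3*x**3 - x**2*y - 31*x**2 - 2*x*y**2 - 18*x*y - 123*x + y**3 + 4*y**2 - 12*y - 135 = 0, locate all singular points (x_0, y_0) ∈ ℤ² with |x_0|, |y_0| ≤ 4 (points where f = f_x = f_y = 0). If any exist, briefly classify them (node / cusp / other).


Singular points: {(-3, -3)}; classification: node.

Compute partial derivatives:
  f_x = -9*x**2 - 2*x*y - 62*x - 2*y**2 - 18*y - 123.
  f_y = -x**2 - 4*x*y - 18*x + 3*y**2 + 8*y - 12.
Scan x_0 ∈ {−4, ..., 4}. For each x_0, f_y(x_0, y) is a polynomial in y; find its integer roots y ∈ {−4, ..., 4}, then test f_x and f at those candidates.
  x = -4: f_y(-4, y) = 3*y**2 + 24*y + 44; no integer root y with |y| ≤ 4.
  x = -3: f_y(-3, y) = 3*y**2 + 20*y + 33; vanishes at y ∈ {-3}. (-3, -3): f_x = 0, f = 0 — SINGULAR.
  x = -2: f_y(-2, y) = 3*y**2 + 16*y + 20; vanishes at y ∈ {-2}. (-2, -2): f_x = -15 ≠ 0.
  x = -1: f_y(-1, y) = 3*y**2 + 12*y + 5; no integer root y with |y| ≤ 4.
  x = 0: f_y(0, y) = 3*y**2 + 8*y - 12; no integer root y with |y| ≤ 4.
  x = 1: f_y(1, y) = 3*y**2 + 4*y - 31; no integer root y with |y| ≤ 4.
  x = 2: f_y(2, y) = 3*y**2 - 52; no integer root y with |y| ≤ 4.
  x = 3: f_y(3, y) = 3*y**2 - 4*y - 75; no integer root y with |y| ≤ 4.
  x = 4: f_y(4, y) = 3*y**2 - 8*y - 100; no integer root y with |y| ≤ 4.
Only singular point on the grid: (-3, -3).
Classify: substitute x = -3 + u, y = -3 + v and expand: f = -3*u**3 - u**2*v - u**2 - 2*u*v**2 + v**3 + v**2.
No constant or linear terms (consistent with a singular point). Quadratic part: -u**2 + v**2. Cubic part: -3*u**3 - u**2*v - 2*u*v**2 + v**3.
The quadratic part v**2 - u**2 = (v − u)(v + u) splits into two distinct linear factors, so there are two distinct tangent lines y − -3 = ±(x − -3) — this is a node (ordinary double point).
Classification: node.


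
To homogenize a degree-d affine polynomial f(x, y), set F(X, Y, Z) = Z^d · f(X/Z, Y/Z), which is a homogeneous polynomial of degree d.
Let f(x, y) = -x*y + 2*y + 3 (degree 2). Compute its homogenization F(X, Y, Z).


F(X, Y, Z) = -X*Y + 2*Y*Z + 3*Z**2

deg(f) = 2.
Substitute x = X/Z, y = Y/Z into f, then multiply by Z^2.
  monomial -1·x^1·y^1 ↦ -1·X^1·Y^1·Z^0.
  monomial 2·x^0·y^1 ↦ 2·X^0·Y^1·Z^1.
  monomial 3·x^0·y^0 ↦ 3·X^0·Y^0·Z^2.
Collecting: F(X, Y, Z) = -X*Y + 2*Y*Z + 3*Z**2.


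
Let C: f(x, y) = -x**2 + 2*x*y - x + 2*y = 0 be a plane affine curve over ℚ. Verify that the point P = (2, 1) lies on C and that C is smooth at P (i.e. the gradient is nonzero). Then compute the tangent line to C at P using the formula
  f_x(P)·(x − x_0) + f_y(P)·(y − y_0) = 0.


Tangent line at P: -3*x + 6*y = 0.

Step 1: f(2, 1) = 0, so P lies on C.
Step 2: partial derivatives
  f_x(x, y) = -2*x + 2*y - 1, f_y(x, y) = 2*x + 2.
  f_x(P) = -3, f_y(P) = 6 (gradient nonzero, so P is smooth).
Step 3: tangent line at P: -3·(x − 2) + 6·(y − 1) = 0.
Expanding: -3*x + 6*y = 0.


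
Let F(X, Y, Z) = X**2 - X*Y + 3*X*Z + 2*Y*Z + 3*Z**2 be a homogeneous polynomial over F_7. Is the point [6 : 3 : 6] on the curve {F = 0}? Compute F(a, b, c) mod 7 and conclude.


F(6,3,6) ≡ 4 (mod 7); P is NOT on the curve.

Evaluate F(6, 3, 6) term-by-term (mod 7).
  X**2 ↦ 1·36·1·1 = 36
  -X*Y ↦ -1·6·3·1 = -18
  3*X*Z ↦ 3·6·1·6 = 108
  2*Y*Z ↦ 2·1·3·6 = 36
  3*Z**2 ↦ 3·1·1·36 = 108
Sum: F(6, 3, 6) = (36) + (-18) + (108) + (36) + (108) = 270.
Reducing mod 7: 270 ≡ 4 (mod 7).
Since F(a, b, c) ≡ 4 ≠ 0 (mod 7), P does NOT lie on the curve.


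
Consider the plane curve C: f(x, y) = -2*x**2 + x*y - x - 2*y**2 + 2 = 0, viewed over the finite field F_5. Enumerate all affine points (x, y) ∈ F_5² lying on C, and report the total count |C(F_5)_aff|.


Affine F_5-points: {(0, 1), (0, 4), (2, 3), (4, 3), (4, 4)}; count = 5.

For each of the 25 pairs (x, y) ∈ F_5², evaluate f(x, y) mod 5. Record the zeros.
  x = 0: [0↦2, 1↦0, 2↦4, 3↦4, 4↦0]  zeros at y ∈ {1, 4}
  x = 1: [0↦4, 1↦3, 2↦3, 3↦4, 4↦1]  zeros at y ∈ ∅
  x = 2: [0↦2, 1↦2, 2↦3, 3↦0, 4↦3]  zeros at y ∈ {3}
  x = 3: [0↦1, 1↦2, 2↦4, 3↦2, 4↦1]  zeros at y ∈ ∅
  x = 4: [0↦1, 1↦3, 2↦1, 3↦0, 4↦0]  zeros at y ∈ {3, 4}
Collecting zeros: affine points = {(0, 1), (0, 4), (2, 3), (4, 3), (4, 4)}.
Total count |C(F_5)_aff| = 5.


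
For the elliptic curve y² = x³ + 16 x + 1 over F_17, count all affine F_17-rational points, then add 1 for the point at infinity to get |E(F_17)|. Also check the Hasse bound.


Affine points = {(0, 1), (0, 16), (1, 1), (1, 16), (3, 5), (3, 12), (5, 6), (5, 11), (12, 0), (13, 3), (13, 14), (16, 1), (16, 16)}; affine count = 13; |E(F_17)| = 14.

Discriminant check: Δ ∝ 4a³ + 27b² = 4·16³ + 27·1² = 4·4096 + 27·1 ≡ 6 (mod 17). Nonzero ⇒ E is nonsingular.
For each x ∈ F_17, compute rhs = x³ + 16·x + 1 mod 17, then count y ∈ F_17 with y² ≡ rhs.
  x = 0: rhs = 1, matching y values: 1, 16 (2 points).
  x = 1: rhs = 1, matching y values: 1, 16 (2 points).
  x = 2: rhs = 7, matching y values: none (0 points).
  x = 3: rhs = 8, matching y values: 5, 12 (2 points).
  x = 4: rhs = 10, matching y values: none (0 points).
  x = 5: rhs = 2, matching y values: 6, 11 (2 points).
  x = 6: rhs = 7, matching y values: none (0 points).
  x = 7: rhs = 14, matching y values: none (0 points).
  x = 8: rhs = 12, matching y values: none (0 points).
  x = 9: rhs = 7, matching y values: none (0 points).
  x = 10: rhs = 5, matching y values: none (0 points).
  x = 11: rhs = 12, matching y values: none (0 points).
  x = 12: rhs = 0, matching y values: 0 (1 points).
  x = 13: rhs = 9, matching y values: 3, 14 (2 points).
  x = 14: rhs = 11, matching y values: none (0 points).
  x = 15: rhs = 12, matching y values: none (0 points).
  x = 16: rhs = 1, matching y values: 1, 16 (2 points).
Total affine count: 13.
Full point count |E(F_17)| = 13 + 1 = 14.
Hasse bound: |14 − (17+1)| = |-4| = 4 ≤ 2√17 ≈ 8.2462 ✓.


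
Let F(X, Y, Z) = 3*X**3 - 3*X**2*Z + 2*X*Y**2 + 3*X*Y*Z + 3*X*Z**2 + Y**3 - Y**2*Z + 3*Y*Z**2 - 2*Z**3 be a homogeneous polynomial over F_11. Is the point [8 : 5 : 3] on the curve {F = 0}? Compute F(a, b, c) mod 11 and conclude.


F(8,5,3) ≡ 10 (mod 11); P is NOT on the curve.

Evaluate F(8, 5, 3) term-by-term (mod 11).
  3*X**3 ↦ 3·512·1·1 = 1536
  -3*X**2*Z ↦ -3·64·1·3 = -576
  2*X*Y**2 ↦ 2·8·25·1 = 400
  3*X*Y*Z ↦ 3·8·5·3 = 360
  3*X*Z**2 ↦ 3·8·1·9 = 216
  Y**3 ↦ 1·1·125·1 = 125
  -Y**2*Z ↦ -1·1·25·3 = -75
  3*Y*Z**2 ↦ 3·1·5·9 = 135
  -2*Z**3 ↦ -2·1·1·27 = -54
Sum: F(8, 5, 3) = (1536) + (-576) + (400) + (360) + (216) + (125) + (-75) + (135) + (-54) = 2067.
Reducing mod 11: 2067 ≡ 10 (mod 11).
Since F(a, b, c) ≡ 10 ≠ 0 (mod 11), P does NOT lie on the curve.


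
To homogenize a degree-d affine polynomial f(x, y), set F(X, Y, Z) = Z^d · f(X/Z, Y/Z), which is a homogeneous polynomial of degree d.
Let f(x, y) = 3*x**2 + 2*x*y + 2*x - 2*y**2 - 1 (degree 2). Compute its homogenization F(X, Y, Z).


F(X, Y, Z) = 3*X**2 + 2*X*Y + 2*X*Z - 2*Y**2 - Z**2

deg(f) = 2.
Substitute x = X/Z, y = Y/Z into f, then multiply by Z^2.
  monomial 3·x^2·y^0 ↦ 3·X^2·Y^0·Z^0.
  monomial 2·x^1·y^1 ↦ 2·X^1·Y^1·Z^0.
  monomial 2·x^1·y^0 ↦ 2·X^1·Y^0·Z^1.
  monomial -2·x^0·y^2 ↦ -2·X^0·Y^2·Z^0.
  monomial -1·x^0·y^0 ↦ -1·X^0·Y^0·Z^2.
Collecting: F(X, Y, Z) = 3*X**2 + 2*X*Y + 2*X*Z - 2*Y**2 - Z**2.


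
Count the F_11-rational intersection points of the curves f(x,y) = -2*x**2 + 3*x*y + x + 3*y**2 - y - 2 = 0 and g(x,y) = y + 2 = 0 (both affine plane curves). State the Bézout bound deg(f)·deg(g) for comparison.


Common zeros: {(7, 9)}; count = 1; Bézout bound = 2.

deg(f) = 2, deg(g) = 1, so Bézout bound = 2.
Scan x ∈ F_11. For each x, list the y ∈ F_11 with f(x, y) ≡ 0 and those with g(x, y) ≡ 0 (mod 11); the common zeros in that column are the intersection.
  x = 0: f ≡ 0 at y ∈ {1, 3}; g ≡ 0 at y ∈ {9}; common: ∅.
  x = 1: f ≡ 0 at y ∈ ∅; g ≡ 0 at y ∈ {9}; common: ∅.
  x = 2: f ≡ 0 at y ∈ {1}; g ≡ 0 at y ∈ {9}; common: ∅.
  x = 3: f ≡ 0 at y ∈ {2, 10}; g ≡ 0 at y ∈ {9}; common: ∅.
  x = 4: f ≡ 0 at y ∈ ∅; g ≡ 0 at y ∈ {9}; common: ∅.
  x = 5: f ≡ 0 at y ∈ {3, 7}; g ≡ 0 at y ∈ {9}; common: ∅.
  x = 6: f ≡ 0 at y ∈ {2, 7}; g ≡ 0 at y ∈ {9}; common: ∅.
  x = 7: f ≡ 0 at y ∈ {9, 10}; g ≡ 0 at y ∈ {9}; common: {9}.
  x = 8: f ≡ 0 at y ∈ ∅; g ≡ 0 at y ∈ {9}; common: ∅.
  x = 9: f ≡ 0 at y ∈ ∅; g ≡ 0 at y ∈ {9}; common: ∅.
  x = 10: f ≡ 0 at y ∈ ∅; g ≡ 0 at y ∈ {9}; common: ∅.
Collecting: common zeros = {(7, 9)}, so the count is 1.
Comparison with the Bézout bound: 1 ≤ 2 = deg(f)·deg(g), as expected for curves with no common component (the affine F_11-count falls short of the bound because intersections may lie at infinity, over extension fields, or carry multiplicity).


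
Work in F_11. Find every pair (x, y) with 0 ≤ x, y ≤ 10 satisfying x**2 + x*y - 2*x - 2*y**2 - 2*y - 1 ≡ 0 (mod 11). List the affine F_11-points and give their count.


Affine F_11-points: {(2, 4), (2, 7), (4, 5), (4, 7), (5, 9), (7, 4), (8, 6), (8, 8), (10, 6), (10, 9)}; count = 10.

For each of the 121 pairs (x, y) ∈ F_11², evaluate f(x, y) mod 11. Record the zeros.
  x = 0: [0↦10, 1↦6, 2↦9, 3↦8, 4↦3, 5↦5, 6↦3, 7↦8, 8↦9, 9↦6, 10↦10]  zeros at y ∈ ∅
  x = 1: [0↦9, 1↦6, 2↦10, 3↦10, 4↦6, 5↦9, 6↦8, 7↦3, 8↦5, 9↦3, 10↦8]  zeros at y ∈ ∅
  x = 2: [0↦10, 1↦8, 2↦2, 3↦3, 4↦0, 5↦4, 6↦4, 7↦0, 8↦3, 9↦2, 10↦8]  zeros at y ∈ {4, 7}
  x = 3: [0↦2, 1↦1, 2↦7, 3↦9, 4↦7, 5↦1, 6↦2, 7↦10, 8↦3, 9↦3, 10↦10]  zeros at y ∈ ∅
  x = 4: [0↦7, 1↦7, 2↦3, 3↦6, 4↦5, 5↦0, 6↦2, 7↦0, 8↦5, 9↦6, 10↦3]  zeros at y ∈ {5, 7}
  x = 5: [0↦3, 1↦4, 2↦1, 3↦5, 4↦5, 5↦1, 6↦4, 7↦3, 8↦9, 9↦0, 10↦9]  zeros at y ∈ {9}
  x = 6: [0↦1, 1↦3, 2↦1, 3↦6, 4↦7, 5↦4, 6↦8, 7↦8, 8↦4, 9↦7, 10↦6]  zeros at y ∈ ∅
  x = 7: [0↦1, 1↦4, 2↦3, 3↦9, 4↦0, 5↦9, 6↦3, 7↦4, 8↦1, 9↦5, 10↦5]  zeros at y ∈ {4}
  x = 8: [0↦3, 1↦7, 2↦7, 3↦3, 4↦6, 5↦5, 6↦0, 7↦2, 8↦0, 9↦5, 10↦6]  zeros at y ∈ {6, 8}
  x = 9: [0↦7, 1↦1, 2↦2, 3↦10, 4↦3, 5↦3, 6↦10, 7↦2, 8↦1, 9↦7, 10↦9]  zeros at y ∈ ∅
  x = 10: [0↦2, 1↦8, 2↦10, 3↦8, 4↦2, 5↦3, 6↦0, 7↦4, 8↦4, 9↦0, 10↦3]  zeros at y ∈ {6, 9}
Collecting zeros: affine points = {(2, 4), (2, 7), (4, 5), (4, 7), (5, 9), (7, 4), (8, 6), (8, 8), (10, 6), (10, 9)}.
Total count |C(F_11)_aff| = 10.


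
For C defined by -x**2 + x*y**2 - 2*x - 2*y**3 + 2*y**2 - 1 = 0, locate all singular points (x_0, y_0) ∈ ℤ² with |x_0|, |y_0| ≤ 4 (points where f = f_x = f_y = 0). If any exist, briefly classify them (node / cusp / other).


Singular points: {(-1, 0)}; classification: node.

Compute partial derivatives:
  f_x = -2*x + y**2 - 2.
  f_y = 2*x*y - 6*y**2 + 4*y.
Scan x_0 ∈ {−4, ..., 4}. For each x_0, f_y(x_0, y) is a polynomial in y; find its integer roots y ∈ {−4, ..., 4}, then test f_x and f at those candidates.
  x = -4: f_y(-4, y) = -6*y**2 - 4*y; vanishes at y ∈ {0}. (-4, 0): f_x = 6 ≠ 0.
  x = -3: f_y(-3, y) = -6*y**2 - 2*y; vanishes at y ∈ {0}. (-3, 0): f_x = 4 ≠ 0.
  x = -2: f_y(-2, y) = -6*y**2; vanishes at y ∈ {0}. (-2, 0): f_x = 2 ≠ 0.
  x = -1: f_y(-1, y) = -6*y**2 + 2*y; vanishes at y ∈ {0}. (-1, 0): f_x = 0, f = 0 — SINGULAR.
  x = 0: f_y(0, y) = -6*y**2 + 4*y; vanishes at y ∈ {0}. (0, 0): f_x = -2 ≠ 0.
  x = 1: f_y(1, y) = -6*y**2 + 6*y; vanishes at y ∈ {0, 1}. (1, 0): f_x = -4 ≠ 0; (1, 1): f_x = -3 ≠ 0.
  x = 2: f_y(2, y) = -6*y**2 + 8*y; vanishes at y ∈ {0}. (2, 0): f_x = -6 ≠ 0.
  x = 3: f_y(3, y) = -6*y**2 + 10*y; vanishes at y ∈ {0}. (3, 0): f_x = -8 ≠ 0.
  x = 4: f_y(4, y) = -6*y**2 + 12*y; vanishes at y ∈ {0, 2}. (4, 0): f_x = -10 ≠ 0; (4, 2): f_x = -6 ≠ 0.
Only singular point on the grid: (-1, 0).
Classify: substitute x = -1 + u, y = 0 + v and expand: f = -u**2 + u*v**2 - 2*v**3 + v**2.
No constant or linear terms (consistent with a singular point). Quadratic part: -u**2 + v**2. Cubic part: u*v**2 - 2*v**3.
The quadratic part v**2 - u**2 = (v − u)(v + u) splits into two distinct linear factors, so there are two distinct tangent lines y − 0 = ±(x − -1) — this is a node (ordinary double point).
Classification: node.


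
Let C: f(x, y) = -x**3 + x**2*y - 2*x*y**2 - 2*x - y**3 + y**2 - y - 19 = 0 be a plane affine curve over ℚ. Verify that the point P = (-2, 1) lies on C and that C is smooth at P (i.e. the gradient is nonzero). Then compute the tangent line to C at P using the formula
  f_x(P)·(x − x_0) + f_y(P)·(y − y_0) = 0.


Tangent line at P: -20*x + 10*y - 50 = 0.

Step 1: f(-2, 1) = 0, so P lies on C.
Step 2: partial derivatives
  f_x(x, y) = -3*x**2 + 2*x*y - 2*y**2 - 2, f_y(x, y) = x**2 - 4*x*y - 3*y**2 + 2*y - 1.
  f_x(P) = -20, f_y(P) = 10 (gradient nonzero, so P is smooth).
Step 3: tangent line at P: -20·(x − -2) + 10·(y − 1) = 0.
Expanding: -20*x + 10*y - 50 = 0.


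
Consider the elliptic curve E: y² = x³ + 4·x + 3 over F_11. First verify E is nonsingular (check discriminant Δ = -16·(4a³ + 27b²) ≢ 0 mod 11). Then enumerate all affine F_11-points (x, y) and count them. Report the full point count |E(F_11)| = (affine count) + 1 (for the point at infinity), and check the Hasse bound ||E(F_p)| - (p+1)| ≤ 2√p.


Affine points = {(0, 5), (0, 6), (3, 3), (3, 8), (5, 4), (5, 7), (6, 1), (6, 10), (7, 0), (9, 3), (9, 8), (10, 3), (10, 8)}; affine count = 13; |E(F_11)| = 14.

Discriminant check: Δ ∝ 4a³ + 27b² = 4·4³ + 27·3² = 4·64 + 27·9 ≡ 4 (mod 11). Nonzero ⇒ E is nonsingular.
For each x ∈ F_11, compute rhs = x³ + 4·x + 3 mod 11, then count y ∈ F_11 with y² ≡ rhs.
  x = 0: rhs = 3, matching y values: 5, 6 (2 points).
  x = 1: rhs = 8, matching y values: none (0 points).
  x = 2: rhs = 8, matching y values: none (0 points).
  x = 3: rhs = 9, matching y values: 3, 8 (2 points).
  x = 4: rhs = 6, matching y values: none (0 points).
  x = 5: rhs = 5, matching y values: 4, 7 (2 points).
  x = 6: rhs = 1, matching y values: 1, 10 (2 points).
  x = 7: rhs = 0, matching y values: 0 (1 points).
  x = 8: rhs = 8, matching y values: none (0 points).
  x = 9: rhs = 9, matching y values: 3, 8 (2 points).
  x = 10: rhs = 9, matching y values: 3, 8 (2 points).
Total affine count: 13.
Full point count |E(F_11)| = 13 + 1 = 14.
Hasse bound: |14 − (11+1)| = |2| = 2 ≤ 2√11 ≈ 6.6332 ✓.


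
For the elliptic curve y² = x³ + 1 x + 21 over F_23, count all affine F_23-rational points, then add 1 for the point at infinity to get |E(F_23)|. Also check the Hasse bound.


Affine points = {(1, 0), (2, 10), (2, 13), (5, 6), (5, 17), (6, 6), (6, 17), (7, 7), (7, 16), (8, 9), (8, 14), (9, 0), (11, 11), (11, 12), (12, 6), (12, 17), (13, 0), (16, 4), (16, 19), (17, 11), (17, 12), (18, 11), (18, 12)}; affine count = 23; |E(F_23)| = 24.

Discriminant check: Δ ∝ 4a³ + 27b² = 4·1³ + 27·21² = 4·1 + 27·441 ≡ 20 (mod 23). Nonzero ⇒ E is nonsingular.
For each x ∈ F_23, compute rhs = x³ + 1·x + 21 mod 23, then count y ∈ F_23 with y² ≡ rhs.
  x = 0: rhs = 21, matching y values: none (0 points).
  x = 1: rhs = 0, matching y values: 0 (1 points).
  x = 2: rhs = 8, matching y values: 10, 13 (2 points).
  x = 3: rhs = 5, matching y values: none (0 points).
  x = 4: rhs = 20, matching y values: none (0 points).
  x = 5: rhs = 13, matching y values: 6, 17 (2 points).
  x = 6: rhs = 13, matching y values: 6, 17 (2 points).
  x = 7: rhs = 3, matching y values: 7, 16 (2 points).
  x = 8: rhs = 12, matching y values: 9, 14 (2 points).
  x = 9: rhs = 0, matching y values: 0 (1 points).
  x = 10: rhs = 19, matching y values: none (0 points).
  x = 11: rhs = 6, matching y values: 11, 12 (2 points).
  x = 12: rhs = 13, matching y values: 6, 17 (2 points).
  x = 13: rhs = 0, matching y values: 0 (1 points).
  x = 14: rhs = 19, matching y values: none (0 points).
  x = 15: rhs = 7, matching y values: none (0 points).
  x = 16: rhs = 16, matching y values: 4, 19 (2 points).
  x = 17: rhs = 6, matching y values: 11, 12 (2 points).
  x = 18: rhs = 6, matching y values: 11, 12 (2 points).
  x = 19: rhs = 22, matching y values: none (0 points).
  x = 20: rhs = 14, matching y values: none (0 points).
  x = 21: rhs = 11, matching y values: none (0 points).
  x = 22: rhs = 19, matching y values: none (0 points).
Total affine count: 23.
Full point count |E(F_23)| = 23 + 1 = 24.
Hasse bound: |24 − (23+1)| = |0| = 0 ≤ 2√23 ≈ 9.5917 ✓.


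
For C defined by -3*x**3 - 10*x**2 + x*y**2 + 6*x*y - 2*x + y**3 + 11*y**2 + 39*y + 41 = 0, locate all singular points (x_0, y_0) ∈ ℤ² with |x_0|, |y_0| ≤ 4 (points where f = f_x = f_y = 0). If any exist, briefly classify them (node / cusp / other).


Singular points: {(-1, -3)}; classification: node.

Compute partial derivatives:
  f_x = -9*x**2 - 20*x + y**2 + 6*y - 2.
  f_y = 2*x*y + 6*x + 3*y**2 + 22*y + 39.
Scan x_0 ∈ {−4, ..., 4}. For each x_0, f_y(x_0, y) is a polynomial in y; find its integer roots y ∈ {−4, ..., 4}, then test f_x and f at those candidates.
  x = -4: f_y(-4, y) = 3*y**2 + 14*y + 15; vanishes at y ∈ {-3}. (-4, -3): f_x = -75 ≠ 0.
  x = -3: f_y(-3, y) = 3*y**2 + 16*y + 21; vanishes at y ∈ {-3}. (-3, -3): f_x = -32 ≠ 0.
  x = -2: f_y(-2, y) = 3*y**2 + 18*y + 27; vanishes at y ∈ {-3}. (-2, -3): f_x = -7 ≠ 0.
  x = -1: f_y(-1, y) = 3*y**2 + 20*y + 33; vanishes at y ∈ {-3}. (-1, -3): f_x = 0, f = 0 — SINGULAR.
  x = 0: f_y(0, y) = 3*y**2 + 22*y + 39; vanishes at y ∈ {-3}. (0, -3): f_x = -11 ≠ 0.
  x = 1: f_y(1, y) = 3*y**2 + 24*y + 45; vanishes at y ∈ {-3}. (1, -3): f_x = -40 ≠ 0.
  x = 2: f_y(2, y) = 3*y**2 + 26*y + 51; vanishes at y ∈ {-3}. (2, -3): f_x = -87 ≠ 0.
  x = 3: f_y(3, y) = 3*y**2 + 28*y + 57; vanishes at y ∈ {-3}. (3, -3): f_x = -152 ≠ 0.
  x = 4: f_y(4, y) = 3*y**2 + 30*y + 63; vanishes at y ∈ {-3}. (4, -3): f_x = -235 ≠ 0.
Only singular point on the grid: (-1, -3).
Classify: substitute x = -1 + u, y = -3 + v and expand: f = -3*u**3 - u**2 + u*v**2 + v**3 + v**2.
No constant or linear terms (consistent with a singular point). Quadratic part: -u**2 + v**2. Cubic part: -3*u**3 + u*v**2 + v**3.
The quadratic part v**2 - u**2 = (v − u)(v + u) splits into two distinct linear factors, so there are two distinct tangent lines y − -3 = ±(x − -1) — this is a node (ordinary double point).
Classification: node.
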